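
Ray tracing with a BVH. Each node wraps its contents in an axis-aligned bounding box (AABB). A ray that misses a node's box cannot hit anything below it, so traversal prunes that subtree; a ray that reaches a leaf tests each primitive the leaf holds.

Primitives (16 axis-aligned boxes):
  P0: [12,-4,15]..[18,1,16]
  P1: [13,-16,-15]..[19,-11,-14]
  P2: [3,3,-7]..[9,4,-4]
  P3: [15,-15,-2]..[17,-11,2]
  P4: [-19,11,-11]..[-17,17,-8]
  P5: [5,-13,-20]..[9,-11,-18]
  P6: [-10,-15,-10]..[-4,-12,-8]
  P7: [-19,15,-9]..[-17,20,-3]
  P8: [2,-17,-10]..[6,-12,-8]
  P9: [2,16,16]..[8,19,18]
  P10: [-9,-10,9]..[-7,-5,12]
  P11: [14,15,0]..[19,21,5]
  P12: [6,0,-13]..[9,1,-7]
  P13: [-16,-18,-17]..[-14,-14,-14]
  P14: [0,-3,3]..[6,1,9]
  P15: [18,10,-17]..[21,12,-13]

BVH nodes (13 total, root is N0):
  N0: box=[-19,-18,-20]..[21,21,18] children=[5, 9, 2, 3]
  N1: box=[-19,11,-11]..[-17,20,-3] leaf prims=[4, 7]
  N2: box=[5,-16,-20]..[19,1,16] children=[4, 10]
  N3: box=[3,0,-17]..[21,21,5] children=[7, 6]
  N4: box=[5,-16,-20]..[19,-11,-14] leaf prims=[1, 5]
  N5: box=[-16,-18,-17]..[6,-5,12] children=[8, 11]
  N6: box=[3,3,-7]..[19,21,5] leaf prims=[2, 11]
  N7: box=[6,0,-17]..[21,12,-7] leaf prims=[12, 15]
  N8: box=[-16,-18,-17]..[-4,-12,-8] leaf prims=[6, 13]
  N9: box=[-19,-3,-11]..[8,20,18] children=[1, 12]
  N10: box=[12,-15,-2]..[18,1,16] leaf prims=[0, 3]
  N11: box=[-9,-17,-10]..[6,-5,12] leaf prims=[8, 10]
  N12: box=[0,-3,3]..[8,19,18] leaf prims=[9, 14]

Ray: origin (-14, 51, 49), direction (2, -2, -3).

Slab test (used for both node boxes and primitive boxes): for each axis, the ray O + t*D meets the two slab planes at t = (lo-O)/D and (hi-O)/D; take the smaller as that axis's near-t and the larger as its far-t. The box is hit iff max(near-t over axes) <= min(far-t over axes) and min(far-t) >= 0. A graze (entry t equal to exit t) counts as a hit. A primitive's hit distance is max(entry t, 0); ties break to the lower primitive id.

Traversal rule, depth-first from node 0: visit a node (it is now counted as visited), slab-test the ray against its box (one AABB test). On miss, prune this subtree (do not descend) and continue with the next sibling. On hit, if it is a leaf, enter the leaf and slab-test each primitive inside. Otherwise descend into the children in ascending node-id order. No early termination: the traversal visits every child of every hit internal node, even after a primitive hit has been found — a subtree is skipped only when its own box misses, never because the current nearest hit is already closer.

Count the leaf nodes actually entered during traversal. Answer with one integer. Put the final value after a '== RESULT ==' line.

Traverse from the root:
N0 x:[-5/2,35/2] y:[15,69/2] z:[31/3,23] -> hit [15,35/2], descend [2, 3, 5, 9]
  N2 x:[19/2,33/2] y:[25,67/2] z:[11,23] -> miss, prune
  N3 x:[17/2,35/2] y:[15,51/2] z:[44/3,22] -> hit [15,35/2], descend [6, 7]
    N6 x:[17/2,33/2] y:[15,24] z:[44/3,56/3] -> hit [15,33/2] leaf, test {P2(miss), P11@t=15}
    N7 x:[10,35/2] y:[39/2,51/2] z:[56/3,22] -> miss, prune
  N5 x:[-1,10] y:[28,69/2] z:[37/3,22] -> miss, prune
  N9 x:[-5/2,11] y:[31/2,27] z:[31/3,20] -> miss, prune

7 AABB tests over nodes [0, 2, 3, 6, 7, 5, 9]; 1 leaf entered; closest P11.

== RESULT ==
1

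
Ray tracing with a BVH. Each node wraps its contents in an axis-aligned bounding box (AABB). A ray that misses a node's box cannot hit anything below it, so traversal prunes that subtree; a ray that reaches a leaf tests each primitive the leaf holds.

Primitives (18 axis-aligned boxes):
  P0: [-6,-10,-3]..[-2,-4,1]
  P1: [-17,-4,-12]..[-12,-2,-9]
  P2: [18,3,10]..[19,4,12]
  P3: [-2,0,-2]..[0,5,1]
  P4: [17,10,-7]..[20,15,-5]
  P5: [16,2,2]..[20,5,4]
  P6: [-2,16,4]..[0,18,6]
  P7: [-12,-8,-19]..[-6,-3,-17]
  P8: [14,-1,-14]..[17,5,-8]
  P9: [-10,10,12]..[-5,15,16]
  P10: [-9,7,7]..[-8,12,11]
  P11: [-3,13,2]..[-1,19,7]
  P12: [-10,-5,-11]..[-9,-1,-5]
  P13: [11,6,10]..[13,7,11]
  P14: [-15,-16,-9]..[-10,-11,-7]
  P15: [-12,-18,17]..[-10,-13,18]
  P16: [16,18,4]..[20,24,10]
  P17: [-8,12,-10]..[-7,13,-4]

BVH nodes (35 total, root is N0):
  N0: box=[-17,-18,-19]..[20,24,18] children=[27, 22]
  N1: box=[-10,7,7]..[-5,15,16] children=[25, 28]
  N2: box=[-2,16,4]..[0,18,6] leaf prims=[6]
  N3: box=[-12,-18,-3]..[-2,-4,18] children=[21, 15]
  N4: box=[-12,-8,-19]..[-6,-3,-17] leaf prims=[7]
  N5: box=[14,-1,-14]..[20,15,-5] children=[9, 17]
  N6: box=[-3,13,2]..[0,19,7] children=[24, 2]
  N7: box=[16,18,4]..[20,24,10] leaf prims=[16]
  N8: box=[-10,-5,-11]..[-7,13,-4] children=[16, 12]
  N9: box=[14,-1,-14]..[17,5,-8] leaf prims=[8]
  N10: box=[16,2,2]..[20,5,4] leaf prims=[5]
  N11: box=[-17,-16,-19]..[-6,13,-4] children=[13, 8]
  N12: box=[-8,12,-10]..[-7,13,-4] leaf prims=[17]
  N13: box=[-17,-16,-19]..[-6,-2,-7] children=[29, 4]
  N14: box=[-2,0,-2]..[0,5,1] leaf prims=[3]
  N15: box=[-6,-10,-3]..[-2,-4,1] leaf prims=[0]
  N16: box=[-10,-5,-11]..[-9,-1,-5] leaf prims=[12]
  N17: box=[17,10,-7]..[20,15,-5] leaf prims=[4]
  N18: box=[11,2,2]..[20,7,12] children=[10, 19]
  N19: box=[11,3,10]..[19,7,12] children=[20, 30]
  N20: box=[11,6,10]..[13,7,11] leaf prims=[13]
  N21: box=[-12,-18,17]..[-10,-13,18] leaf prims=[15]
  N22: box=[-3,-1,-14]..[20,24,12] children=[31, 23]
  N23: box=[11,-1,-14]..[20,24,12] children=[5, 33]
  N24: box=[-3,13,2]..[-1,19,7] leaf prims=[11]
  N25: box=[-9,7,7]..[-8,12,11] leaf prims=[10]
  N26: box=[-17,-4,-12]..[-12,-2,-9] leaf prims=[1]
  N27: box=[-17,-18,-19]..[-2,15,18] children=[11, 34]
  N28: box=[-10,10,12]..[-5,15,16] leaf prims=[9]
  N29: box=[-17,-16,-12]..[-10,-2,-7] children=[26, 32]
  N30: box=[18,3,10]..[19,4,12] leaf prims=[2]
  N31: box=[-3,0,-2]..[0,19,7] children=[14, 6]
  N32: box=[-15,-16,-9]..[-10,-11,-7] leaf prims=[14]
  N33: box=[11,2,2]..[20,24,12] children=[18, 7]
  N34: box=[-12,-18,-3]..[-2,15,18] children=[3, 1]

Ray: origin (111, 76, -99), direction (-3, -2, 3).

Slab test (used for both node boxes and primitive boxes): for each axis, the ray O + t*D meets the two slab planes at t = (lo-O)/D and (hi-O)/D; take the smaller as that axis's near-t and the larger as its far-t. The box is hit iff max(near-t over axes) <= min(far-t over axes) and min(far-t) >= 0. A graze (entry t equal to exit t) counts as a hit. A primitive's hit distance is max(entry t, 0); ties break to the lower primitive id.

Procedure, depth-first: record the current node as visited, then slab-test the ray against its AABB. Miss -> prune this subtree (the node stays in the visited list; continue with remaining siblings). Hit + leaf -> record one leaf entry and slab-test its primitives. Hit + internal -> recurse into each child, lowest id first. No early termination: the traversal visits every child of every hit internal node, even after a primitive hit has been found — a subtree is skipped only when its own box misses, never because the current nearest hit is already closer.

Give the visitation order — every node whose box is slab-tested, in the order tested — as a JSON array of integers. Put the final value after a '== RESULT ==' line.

Trace the traversal:
N0 x:[91/3,128/3] y:[26,47] z:[80/3,39] -> hit [91/3,39], descend [22, 27]
  N22 x:[91/3,38] y:[26,77/2] z:[85/3,37] -> hit [91/3,37], descend [23, 31]
    N23 x:[91/3,100/3] y:[26,77/2] z:[85/3,37] -> hit [91/3,100/3], descend [5, 33]
      N5 x:[91/3,97/3] y:[61/2,77/2] z:[85/3,94/3] -> hit [61/2,94/3], descend [9, 17]
        N9 x:[94/3,97/3] y:[71/2,77/2] z:[85/3,91/3] -> miss, prune
        N17 x:[91/3,94/3] y:[61/2,33] z:[92/3,94/3] -> hit [92/3,94/3] leaf, test {P4@t=92/3}
      N33 x:[91/3,100/3] y:[26,37] z:[101/3,37] -> miss, prune
    N31 x:[37,38] y:[57/2,38] z:[97/3,106/3] -> miss, prune
  N27 x:[113/3,128/3] y:[61/2,47] z:[80/3,39] -> hit [113/3,39], descend [11, 34]
    N11 x:[39,128/3] y:[63/2,46] z:[80/3,95/3] -> miss, prune
    N34 x:[113/3,41] y:[61/2,47] z:[32,39] -> hit [113/3,39], descend [1, 3]
      N1 x:[116/3,121/3] y:[61/2,69/2] z:[106/3,115/3] -> miss, prune
      N3 x:[113/3,41] y:[40,47] z:[32,39] -> miss, prune

Summary -> nodes [0, 22, 23, 5, 9, 17, 33, 31, 27, 11, 34, 1, 3]; box-tests=13; leaf-entries=1; first=P4

== RESULT ==
[0, 22, 23, 5, 9, 17, 33, 31, 27, 11, 34, 1, 3]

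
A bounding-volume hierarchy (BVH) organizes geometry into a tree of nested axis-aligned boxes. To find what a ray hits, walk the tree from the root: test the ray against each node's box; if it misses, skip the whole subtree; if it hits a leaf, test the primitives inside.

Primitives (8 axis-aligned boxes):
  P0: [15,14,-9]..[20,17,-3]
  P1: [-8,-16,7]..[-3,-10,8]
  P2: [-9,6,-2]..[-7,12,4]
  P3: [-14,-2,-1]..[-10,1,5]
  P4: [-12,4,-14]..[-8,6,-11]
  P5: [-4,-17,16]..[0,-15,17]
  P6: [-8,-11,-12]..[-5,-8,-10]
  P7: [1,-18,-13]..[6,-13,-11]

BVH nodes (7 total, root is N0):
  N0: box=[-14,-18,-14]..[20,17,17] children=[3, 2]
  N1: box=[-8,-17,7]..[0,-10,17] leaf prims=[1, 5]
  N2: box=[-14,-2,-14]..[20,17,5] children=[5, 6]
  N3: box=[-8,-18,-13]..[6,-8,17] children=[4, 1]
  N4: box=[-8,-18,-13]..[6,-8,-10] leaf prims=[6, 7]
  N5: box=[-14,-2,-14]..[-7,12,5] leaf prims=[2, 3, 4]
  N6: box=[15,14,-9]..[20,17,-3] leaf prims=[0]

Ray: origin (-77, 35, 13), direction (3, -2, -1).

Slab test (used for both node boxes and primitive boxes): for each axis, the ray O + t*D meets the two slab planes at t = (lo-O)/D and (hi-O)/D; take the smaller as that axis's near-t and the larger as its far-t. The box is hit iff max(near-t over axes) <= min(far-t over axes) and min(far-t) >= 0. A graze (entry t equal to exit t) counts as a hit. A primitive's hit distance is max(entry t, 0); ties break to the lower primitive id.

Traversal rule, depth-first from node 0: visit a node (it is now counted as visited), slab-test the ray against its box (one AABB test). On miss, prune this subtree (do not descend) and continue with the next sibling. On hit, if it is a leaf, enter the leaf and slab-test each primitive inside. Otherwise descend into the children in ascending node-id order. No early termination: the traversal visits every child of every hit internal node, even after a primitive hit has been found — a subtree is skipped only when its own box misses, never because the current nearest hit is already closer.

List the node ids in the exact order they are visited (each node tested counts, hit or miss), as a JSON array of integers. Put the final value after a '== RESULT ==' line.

Traverse from the root:
N0 x:[21,97/3] y:[9,53/2] z:[-4,27] -> hit [21,53/2], descend [2, 3]
  N2 x:[21,97/3] y:[9,37/2] z:[8,27] -> miss, prune
  N3 x:[23,83/3] y:[43/2,53/2] z:[-4,26] -> hit [23,26], descend [1, 4]
    N1 x:[23,77/3] y:[45/2,26] z:[-4,6] -> miss, prune
    N4 x:[23,83/3] y:[43/2,53/2] z:[23,26] -> hit [23,26] leaf, test {P6@t=23, P7@t=26}

Summary -> nodes [0, 2, 3, 1, 4]; box-tests=5; leaf-entries=1; first=P6

== RESULT ==
[0, 2, 3, 1, 4]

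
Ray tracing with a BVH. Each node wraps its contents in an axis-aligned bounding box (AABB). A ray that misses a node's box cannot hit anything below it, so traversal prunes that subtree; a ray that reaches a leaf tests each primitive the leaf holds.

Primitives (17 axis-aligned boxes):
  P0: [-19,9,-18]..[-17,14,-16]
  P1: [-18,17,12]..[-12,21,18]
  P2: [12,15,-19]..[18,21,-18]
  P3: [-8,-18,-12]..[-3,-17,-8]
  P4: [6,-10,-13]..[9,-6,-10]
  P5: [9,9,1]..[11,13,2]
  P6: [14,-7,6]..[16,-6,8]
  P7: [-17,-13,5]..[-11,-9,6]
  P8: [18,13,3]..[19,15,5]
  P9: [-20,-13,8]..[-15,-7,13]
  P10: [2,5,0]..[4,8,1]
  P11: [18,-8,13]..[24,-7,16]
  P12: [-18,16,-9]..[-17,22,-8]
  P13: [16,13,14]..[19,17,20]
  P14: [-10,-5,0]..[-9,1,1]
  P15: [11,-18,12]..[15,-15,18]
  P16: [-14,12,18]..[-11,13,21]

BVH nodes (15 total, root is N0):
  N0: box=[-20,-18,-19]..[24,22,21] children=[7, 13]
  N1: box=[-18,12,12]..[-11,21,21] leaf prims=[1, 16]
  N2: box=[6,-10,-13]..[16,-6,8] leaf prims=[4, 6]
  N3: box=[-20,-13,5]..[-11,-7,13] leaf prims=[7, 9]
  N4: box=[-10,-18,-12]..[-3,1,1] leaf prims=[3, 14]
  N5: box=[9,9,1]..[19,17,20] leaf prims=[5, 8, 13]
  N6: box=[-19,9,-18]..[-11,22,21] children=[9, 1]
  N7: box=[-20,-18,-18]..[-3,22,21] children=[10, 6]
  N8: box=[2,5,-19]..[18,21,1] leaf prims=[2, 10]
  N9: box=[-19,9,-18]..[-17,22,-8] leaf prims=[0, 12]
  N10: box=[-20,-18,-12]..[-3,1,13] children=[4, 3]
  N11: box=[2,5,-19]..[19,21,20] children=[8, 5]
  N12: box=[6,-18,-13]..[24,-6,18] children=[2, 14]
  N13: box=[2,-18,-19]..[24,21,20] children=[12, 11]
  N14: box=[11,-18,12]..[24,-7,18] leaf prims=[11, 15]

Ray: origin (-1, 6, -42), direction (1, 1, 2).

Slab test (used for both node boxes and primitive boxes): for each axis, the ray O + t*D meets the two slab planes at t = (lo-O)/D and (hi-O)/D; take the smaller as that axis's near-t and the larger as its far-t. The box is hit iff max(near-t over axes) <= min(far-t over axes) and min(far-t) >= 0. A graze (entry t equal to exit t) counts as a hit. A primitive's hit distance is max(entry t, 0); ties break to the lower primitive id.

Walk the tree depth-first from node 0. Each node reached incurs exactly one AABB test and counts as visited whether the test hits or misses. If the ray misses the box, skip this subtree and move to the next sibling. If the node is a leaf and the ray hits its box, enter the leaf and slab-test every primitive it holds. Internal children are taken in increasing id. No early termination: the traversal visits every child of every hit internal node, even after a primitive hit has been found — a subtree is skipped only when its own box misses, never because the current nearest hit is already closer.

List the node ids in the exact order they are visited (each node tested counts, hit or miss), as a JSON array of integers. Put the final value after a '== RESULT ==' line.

Traverse from the root:
N0 x:[-19,25] y:[-24,16] z:[23/2,63/2] -> hit [23/2,16], descend [7, 13]
  N7 x:[-19,-2] y:[-24,16] z:[12,63/2] -> miss, prune
  N13 x:[3,25] y:[-24,15] z:[23/2,31] -> hit [23/2,15], descend [11, 12]
    N11 x:[3,20] y:[-1,15] z:[23/2,31] -> hit [23/2,15], descend [5, 8]
      N5 x:[10,20] y:[3,11] z:[43/2,31] -> miss, prune
      N8 x:[3,19] y:[-1,15] z:[23/2,43/2] -> hit [23/2,15] leaf, test {P2(miss), P10(miss)}
    N12 x:[7,25] y:[-24,-12] z:[29/2,30] -> miss, prune

Summary -> nodes [0, 7, 13, 11, 5, 8, 12]; box-tests=7; leaf-entries=1; first=miss

== RESULT ==
[0, 7, 13, 11, 5, 8, 12]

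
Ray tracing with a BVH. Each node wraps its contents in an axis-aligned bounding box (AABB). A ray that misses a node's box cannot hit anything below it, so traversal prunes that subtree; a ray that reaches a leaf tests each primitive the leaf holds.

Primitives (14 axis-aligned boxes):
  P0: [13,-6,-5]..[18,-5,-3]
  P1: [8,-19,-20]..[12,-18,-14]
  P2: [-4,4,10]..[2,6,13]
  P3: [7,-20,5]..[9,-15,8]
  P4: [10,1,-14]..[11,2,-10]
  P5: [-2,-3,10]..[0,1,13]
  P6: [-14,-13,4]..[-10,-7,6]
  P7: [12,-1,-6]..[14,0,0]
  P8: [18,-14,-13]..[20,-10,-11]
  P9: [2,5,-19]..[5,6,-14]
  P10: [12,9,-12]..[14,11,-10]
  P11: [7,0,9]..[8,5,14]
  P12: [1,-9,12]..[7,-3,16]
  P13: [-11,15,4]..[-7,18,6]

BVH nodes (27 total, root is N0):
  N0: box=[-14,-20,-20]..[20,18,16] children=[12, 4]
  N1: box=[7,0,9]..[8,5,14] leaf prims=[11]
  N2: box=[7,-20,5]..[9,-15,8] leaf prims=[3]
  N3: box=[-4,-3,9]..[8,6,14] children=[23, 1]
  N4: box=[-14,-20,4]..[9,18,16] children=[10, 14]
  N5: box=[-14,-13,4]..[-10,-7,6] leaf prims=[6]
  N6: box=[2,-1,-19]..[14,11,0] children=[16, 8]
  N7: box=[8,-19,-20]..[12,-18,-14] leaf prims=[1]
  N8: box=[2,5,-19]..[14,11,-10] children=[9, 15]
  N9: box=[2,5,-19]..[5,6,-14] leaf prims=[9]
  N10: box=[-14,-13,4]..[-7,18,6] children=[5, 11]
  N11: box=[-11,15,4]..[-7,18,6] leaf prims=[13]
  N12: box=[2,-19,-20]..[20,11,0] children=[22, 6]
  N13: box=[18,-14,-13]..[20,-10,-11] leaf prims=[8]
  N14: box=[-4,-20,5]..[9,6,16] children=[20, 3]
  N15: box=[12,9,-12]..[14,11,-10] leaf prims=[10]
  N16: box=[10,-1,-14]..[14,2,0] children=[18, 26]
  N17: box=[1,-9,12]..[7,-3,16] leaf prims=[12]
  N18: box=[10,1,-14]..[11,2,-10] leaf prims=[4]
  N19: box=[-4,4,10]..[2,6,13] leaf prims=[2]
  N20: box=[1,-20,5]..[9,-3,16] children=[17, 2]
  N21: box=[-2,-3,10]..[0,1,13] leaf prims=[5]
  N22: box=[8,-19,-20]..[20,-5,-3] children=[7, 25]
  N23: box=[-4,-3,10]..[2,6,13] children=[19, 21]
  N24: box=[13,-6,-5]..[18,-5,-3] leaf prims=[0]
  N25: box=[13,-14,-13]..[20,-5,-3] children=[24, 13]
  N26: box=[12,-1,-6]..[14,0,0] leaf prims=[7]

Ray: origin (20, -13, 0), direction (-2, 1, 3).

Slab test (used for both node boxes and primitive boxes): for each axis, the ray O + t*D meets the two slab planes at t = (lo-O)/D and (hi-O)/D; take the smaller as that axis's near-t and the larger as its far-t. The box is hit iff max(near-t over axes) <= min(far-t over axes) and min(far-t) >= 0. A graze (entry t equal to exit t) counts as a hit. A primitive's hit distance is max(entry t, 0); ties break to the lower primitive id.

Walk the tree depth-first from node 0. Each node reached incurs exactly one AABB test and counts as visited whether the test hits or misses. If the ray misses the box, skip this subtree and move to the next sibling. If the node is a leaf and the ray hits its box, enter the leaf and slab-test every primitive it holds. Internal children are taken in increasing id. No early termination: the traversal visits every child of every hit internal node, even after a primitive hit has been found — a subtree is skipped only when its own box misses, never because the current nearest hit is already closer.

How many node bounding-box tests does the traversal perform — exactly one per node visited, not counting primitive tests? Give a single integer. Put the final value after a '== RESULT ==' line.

Trace the traversal:
N0 x:[0,17] y:[-7,31] z:[-20/3,16/3] -> hit [0,16/3], descend [4, 12]
  N4 x:[11/2,17] y:[-7,31] z:[4/3,16/3] -> miss, prune
  N12 x:[0,9] y:[-6,24] z:[-20/3,0] -> hit [0,0], descend [6, 22]
    N6 x:[3,9] y:[12,24] z:[-19/3,0] -> miss, prune
    N22 x:[0,6] y:[-6,8] z:[-20/3,-1] -> miss, prune

5 AABB tests over nodes [0, 4, 12, 6, 22]; 0 leaves entered; closest miss.

== RESULT ==
5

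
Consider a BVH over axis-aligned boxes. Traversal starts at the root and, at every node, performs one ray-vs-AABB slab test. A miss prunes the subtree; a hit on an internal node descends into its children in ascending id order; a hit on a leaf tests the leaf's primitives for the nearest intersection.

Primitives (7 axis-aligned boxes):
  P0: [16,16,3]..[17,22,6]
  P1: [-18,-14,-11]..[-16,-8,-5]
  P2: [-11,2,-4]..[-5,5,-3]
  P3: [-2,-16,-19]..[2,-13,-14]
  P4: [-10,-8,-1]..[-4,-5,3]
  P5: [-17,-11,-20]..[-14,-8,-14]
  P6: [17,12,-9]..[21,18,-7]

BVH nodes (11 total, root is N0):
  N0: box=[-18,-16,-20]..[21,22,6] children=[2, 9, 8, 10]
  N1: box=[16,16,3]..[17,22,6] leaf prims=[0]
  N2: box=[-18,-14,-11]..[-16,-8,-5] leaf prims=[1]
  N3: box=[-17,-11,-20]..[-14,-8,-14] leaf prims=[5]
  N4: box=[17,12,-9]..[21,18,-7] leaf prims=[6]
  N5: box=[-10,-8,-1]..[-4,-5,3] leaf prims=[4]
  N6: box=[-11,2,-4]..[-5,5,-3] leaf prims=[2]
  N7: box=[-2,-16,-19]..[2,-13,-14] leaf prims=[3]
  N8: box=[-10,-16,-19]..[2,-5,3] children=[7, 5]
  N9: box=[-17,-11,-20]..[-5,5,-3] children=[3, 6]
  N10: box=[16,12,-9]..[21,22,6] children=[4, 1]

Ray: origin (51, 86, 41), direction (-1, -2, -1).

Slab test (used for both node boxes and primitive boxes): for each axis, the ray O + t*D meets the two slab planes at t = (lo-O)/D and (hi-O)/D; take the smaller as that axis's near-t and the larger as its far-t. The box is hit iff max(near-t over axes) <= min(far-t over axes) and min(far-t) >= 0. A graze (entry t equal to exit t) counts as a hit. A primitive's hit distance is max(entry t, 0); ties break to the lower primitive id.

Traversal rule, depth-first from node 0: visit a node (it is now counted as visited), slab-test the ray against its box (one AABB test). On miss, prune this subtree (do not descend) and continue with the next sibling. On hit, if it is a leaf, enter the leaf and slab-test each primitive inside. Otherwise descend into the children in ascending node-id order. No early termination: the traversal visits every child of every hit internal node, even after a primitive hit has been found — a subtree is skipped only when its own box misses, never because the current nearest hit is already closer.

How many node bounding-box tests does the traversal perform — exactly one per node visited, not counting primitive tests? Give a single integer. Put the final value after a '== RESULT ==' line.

Trace the traversal:
N0 x:[30,69] y:[32,51] z:[35,61] -> hit [35,51], descend [2, 8, 9, 10]
  N2 x:[67,69] y:[47,50] z:[46,52] -> miss, prune
  N8 x:[49,61] y:[91/2,51] z:[38,60] -> hit [49,51], descend [5, 7]
    N5 x:[55,61] y:[91/2,47] z:[38,42] -> miss, prune
    N7 x:[49,53] y:[99/2,51] z:[55,60] -> miss, prune
  N9 x:[56,68] y:[81/2,97/2] z:[44,61] -> miss, prune
  N10 x:[30,35] y:[32,37] z:[35,50] -> hit [35,35], descend [1, 4]
    N1 x:[34,35] y:[32,35] z:[35,38] -> hit [35,35] leaf, test {P0@t=35}
    N4 x:[30,34] y:[34,37] z:[48,50] -> miss, prune

Visited [0, 2, 8, 5, 7, 9, 10, 1, 4]. Tests: 9 box, 1 leaf. Nearest: P0.

== RESULT ==
9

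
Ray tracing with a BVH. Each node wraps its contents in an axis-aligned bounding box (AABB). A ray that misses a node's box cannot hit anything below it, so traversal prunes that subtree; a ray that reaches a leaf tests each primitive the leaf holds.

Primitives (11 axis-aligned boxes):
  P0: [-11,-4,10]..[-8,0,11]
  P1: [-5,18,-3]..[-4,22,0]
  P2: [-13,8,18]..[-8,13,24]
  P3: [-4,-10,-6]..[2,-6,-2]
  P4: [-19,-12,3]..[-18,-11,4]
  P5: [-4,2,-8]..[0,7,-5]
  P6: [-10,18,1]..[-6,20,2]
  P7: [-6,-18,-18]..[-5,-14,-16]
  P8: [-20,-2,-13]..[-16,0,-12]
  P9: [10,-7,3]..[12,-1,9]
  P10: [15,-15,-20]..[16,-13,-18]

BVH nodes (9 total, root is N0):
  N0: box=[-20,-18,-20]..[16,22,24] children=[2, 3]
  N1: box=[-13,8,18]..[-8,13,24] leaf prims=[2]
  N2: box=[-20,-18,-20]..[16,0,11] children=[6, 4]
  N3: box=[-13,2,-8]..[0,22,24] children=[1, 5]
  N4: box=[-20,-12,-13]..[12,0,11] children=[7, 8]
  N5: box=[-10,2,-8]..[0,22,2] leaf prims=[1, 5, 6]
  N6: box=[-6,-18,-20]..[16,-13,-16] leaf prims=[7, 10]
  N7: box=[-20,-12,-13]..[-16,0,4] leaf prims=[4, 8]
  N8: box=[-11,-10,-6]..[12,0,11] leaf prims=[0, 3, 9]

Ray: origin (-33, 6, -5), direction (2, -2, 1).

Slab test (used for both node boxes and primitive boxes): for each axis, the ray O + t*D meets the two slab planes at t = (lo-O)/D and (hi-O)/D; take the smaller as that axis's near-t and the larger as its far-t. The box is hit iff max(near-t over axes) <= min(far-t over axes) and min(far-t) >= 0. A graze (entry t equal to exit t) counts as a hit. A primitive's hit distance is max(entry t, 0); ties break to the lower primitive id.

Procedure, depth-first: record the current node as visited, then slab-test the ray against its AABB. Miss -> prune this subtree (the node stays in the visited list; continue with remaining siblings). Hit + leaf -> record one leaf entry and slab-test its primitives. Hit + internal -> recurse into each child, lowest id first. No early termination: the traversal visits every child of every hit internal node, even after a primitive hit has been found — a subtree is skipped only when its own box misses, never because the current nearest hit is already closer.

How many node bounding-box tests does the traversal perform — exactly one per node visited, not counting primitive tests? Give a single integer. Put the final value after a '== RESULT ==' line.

Walk:
N0 x:[13/2,49/2] y:[-8,12] z:[-15,29] -> hit [13/2,12], descend [2, 3]
  N2 x:[13/2,49/2] y:[3,12] z:[-15,16] -> hit [13/2,12], descend [4, 6]
    N4 x:[13/2,45/2] y:[3,9] z:[-8,16] -> hit [13/2,9], descend [7, 8]
      N7 x:[13/2,17/2] y:[3,9] z:[-8,9] -> hit [13/2,17/2] leaf, test {P4(miss), P8(miss)}
      N8 x:[11,45/2] y:[3,8] z:[-1,16] -> miss, prune
    N6 x:[27/2,49/2] y:[19/2,12] z:[-15,-11] -> miss, prune
  N3 x:[10,33/2] y:[-8,2] z:[-3,29] -> miss, prune

7 AABB tests over nodes [0, 2, 4, 7, 8, 6, 3]; 1 leaf entered; closest miss.

== RESULT ==
7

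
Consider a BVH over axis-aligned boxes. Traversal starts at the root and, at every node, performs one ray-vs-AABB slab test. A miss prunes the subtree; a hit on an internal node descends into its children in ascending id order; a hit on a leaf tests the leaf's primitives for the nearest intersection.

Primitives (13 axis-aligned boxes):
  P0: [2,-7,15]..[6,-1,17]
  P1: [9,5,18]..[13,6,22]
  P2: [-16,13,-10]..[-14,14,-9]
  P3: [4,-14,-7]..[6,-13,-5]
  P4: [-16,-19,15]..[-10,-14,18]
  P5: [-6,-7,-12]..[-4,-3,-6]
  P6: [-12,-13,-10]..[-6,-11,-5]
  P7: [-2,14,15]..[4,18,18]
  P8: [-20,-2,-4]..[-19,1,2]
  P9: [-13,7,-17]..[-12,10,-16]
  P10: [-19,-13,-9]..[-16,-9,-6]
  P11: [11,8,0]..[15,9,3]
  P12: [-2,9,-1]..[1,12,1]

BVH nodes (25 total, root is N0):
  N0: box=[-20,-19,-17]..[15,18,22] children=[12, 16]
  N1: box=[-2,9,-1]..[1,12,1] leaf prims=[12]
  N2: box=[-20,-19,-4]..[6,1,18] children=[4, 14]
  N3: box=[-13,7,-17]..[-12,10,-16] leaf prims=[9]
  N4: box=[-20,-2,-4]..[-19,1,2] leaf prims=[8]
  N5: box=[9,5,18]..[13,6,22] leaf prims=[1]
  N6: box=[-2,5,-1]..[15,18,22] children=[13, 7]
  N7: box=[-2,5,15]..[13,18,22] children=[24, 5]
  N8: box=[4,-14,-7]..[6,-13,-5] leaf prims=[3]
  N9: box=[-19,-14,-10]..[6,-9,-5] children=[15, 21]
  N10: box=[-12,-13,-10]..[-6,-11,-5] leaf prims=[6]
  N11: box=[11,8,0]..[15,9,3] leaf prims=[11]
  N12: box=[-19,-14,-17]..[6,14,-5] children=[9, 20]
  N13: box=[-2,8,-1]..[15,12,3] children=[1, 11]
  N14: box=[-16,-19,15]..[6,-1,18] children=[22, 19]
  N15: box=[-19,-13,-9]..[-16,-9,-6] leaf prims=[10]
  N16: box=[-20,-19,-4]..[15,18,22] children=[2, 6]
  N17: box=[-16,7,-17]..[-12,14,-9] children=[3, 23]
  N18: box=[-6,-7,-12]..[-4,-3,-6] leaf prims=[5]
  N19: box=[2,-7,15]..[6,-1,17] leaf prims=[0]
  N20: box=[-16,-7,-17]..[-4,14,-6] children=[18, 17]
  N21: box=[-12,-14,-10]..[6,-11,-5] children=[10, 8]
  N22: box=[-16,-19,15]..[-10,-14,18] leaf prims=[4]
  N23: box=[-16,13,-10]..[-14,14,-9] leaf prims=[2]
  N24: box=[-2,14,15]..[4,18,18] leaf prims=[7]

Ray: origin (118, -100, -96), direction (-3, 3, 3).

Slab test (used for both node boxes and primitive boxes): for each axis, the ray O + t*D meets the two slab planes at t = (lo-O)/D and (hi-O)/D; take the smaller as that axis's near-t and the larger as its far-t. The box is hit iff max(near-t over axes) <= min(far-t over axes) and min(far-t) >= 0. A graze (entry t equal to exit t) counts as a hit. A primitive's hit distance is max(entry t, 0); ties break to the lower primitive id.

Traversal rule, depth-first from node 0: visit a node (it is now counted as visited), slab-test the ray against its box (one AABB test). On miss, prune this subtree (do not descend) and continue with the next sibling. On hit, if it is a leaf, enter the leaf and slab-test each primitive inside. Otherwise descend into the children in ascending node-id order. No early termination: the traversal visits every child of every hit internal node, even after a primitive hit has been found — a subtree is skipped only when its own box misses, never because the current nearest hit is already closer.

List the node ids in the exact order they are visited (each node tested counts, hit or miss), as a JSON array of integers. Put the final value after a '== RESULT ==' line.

Traverse from the root:
N0 x:[103/3,46] y:[27,118/3] z:[79/3,118/3] -> hit [103/3,118/3], descend [12, 16]
  N12 x:[112/3,137/3] y:[86/3,38] z:[79/3,91/3] -> miss, prune
  N16 x:[103/3,46] y:[27,118/3] z:[92/3,118/3] -> hit [103/3,118/3], descend [2, 6]
    N2 x:[112/3,46] y:[27,101/3] z:[92/3,38] -> miss, prune
    N6 x:[103/3,40] y:[35,118/3] z:[95/3,118/3] -> hit [35,118/3], descend [7, 13]
      N7 x:[35,40] y:[35,118/3] z:[37,118/3] -> hit [37,118/3], descend [5, 24]
        N5 x:[35,109/3] y:[35,106/3] z:[38,118/3] -> miss, prune
        N24 x:[38,40] y:[38,118/3] z:[37,38] -> hit [38,38] leaf, test {P7@t=38}
      N13 x:[103/3,40] y:[36,112/3] z:[95/3,33] -> miss, prune

9 AABB tests over nodes [0, 12, 16, 2, 6, 7, 5, 24, 13]; 1 leaf entered; closest P7.

== RESULT ==
[0, 12, 16, 2, 6, 7, 5, 24, 13]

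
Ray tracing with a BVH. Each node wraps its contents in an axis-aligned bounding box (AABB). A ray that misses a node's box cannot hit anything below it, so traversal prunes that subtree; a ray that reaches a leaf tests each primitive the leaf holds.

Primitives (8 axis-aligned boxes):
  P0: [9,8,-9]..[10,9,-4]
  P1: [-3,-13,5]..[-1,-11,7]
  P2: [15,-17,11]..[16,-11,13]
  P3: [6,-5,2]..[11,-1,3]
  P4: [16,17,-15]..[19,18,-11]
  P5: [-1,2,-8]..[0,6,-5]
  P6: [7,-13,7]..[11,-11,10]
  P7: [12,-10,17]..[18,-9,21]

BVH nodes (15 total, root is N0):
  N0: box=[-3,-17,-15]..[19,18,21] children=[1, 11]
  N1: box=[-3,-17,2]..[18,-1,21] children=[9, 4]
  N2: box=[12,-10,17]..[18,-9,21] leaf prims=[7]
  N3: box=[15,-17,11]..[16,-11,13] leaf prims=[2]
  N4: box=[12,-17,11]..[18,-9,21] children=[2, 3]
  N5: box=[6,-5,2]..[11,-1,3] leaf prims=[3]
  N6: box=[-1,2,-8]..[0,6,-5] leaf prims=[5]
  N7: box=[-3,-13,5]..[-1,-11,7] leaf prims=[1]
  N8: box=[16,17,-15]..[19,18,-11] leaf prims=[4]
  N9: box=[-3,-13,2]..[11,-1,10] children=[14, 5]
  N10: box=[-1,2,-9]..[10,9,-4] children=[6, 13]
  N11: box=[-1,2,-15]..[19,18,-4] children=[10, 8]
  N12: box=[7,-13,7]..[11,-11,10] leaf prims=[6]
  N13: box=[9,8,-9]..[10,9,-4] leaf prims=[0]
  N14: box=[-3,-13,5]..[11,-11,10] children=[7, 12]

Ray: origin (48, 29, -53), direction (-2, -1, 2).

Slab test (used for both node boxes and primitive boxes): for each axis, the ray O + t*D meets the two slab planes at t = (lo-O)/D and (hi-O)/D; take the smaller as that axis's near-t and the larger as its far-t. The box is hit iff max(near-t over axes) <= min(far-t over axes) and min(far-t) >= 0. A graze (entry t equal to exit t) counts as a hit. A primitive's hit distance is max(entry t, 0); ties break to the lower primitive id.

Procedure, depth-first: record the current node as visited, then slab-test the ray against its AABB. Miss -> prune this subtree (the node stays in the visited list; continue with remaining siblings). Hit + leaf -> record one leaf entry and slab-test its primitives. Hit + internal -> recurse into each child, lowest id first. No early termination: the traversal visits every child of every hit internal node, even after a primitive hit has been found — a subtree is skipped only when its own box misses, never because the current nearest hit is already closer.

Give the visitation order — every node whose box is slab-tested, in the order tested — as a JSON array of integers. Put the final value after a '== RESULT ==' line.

Walk:
N0 x:[29/2,51/2] y:[11,46] z:[19,37] -> hit [19,51/2], descend [1, 11]
  N1 x:[15,51/2] y:[30,46] z:[55/2,37] -> miss, prune
  N11 x:[29/2,49/2] y:[11,27] z:[19,49/2] -> hit [19,49/2], descend [8, 10]
    N8 x:[29/2,16] y:[11,12] z:[19,21] -> miss, prune
    N10 x:[19,49/2] y:[20,27] z:[22,49/2] -> hit [22,49/2], descend [6, 13]
      N6 x:[24,49/2] y:[23,27] z:[45/2,24] -> hit [24,24] leaf, test {P5@t=24}
      N13 x:[19,39/2] y:[20,21] z:[22,49/2] -> miss, prune

Visited [0, 1, 11, 8, 10, 6, 13]. Tests: 7 box, 1 leaf. Nearest: P5.

== RESULT ==
[0, 1, 11, 8, 10, 6, 13]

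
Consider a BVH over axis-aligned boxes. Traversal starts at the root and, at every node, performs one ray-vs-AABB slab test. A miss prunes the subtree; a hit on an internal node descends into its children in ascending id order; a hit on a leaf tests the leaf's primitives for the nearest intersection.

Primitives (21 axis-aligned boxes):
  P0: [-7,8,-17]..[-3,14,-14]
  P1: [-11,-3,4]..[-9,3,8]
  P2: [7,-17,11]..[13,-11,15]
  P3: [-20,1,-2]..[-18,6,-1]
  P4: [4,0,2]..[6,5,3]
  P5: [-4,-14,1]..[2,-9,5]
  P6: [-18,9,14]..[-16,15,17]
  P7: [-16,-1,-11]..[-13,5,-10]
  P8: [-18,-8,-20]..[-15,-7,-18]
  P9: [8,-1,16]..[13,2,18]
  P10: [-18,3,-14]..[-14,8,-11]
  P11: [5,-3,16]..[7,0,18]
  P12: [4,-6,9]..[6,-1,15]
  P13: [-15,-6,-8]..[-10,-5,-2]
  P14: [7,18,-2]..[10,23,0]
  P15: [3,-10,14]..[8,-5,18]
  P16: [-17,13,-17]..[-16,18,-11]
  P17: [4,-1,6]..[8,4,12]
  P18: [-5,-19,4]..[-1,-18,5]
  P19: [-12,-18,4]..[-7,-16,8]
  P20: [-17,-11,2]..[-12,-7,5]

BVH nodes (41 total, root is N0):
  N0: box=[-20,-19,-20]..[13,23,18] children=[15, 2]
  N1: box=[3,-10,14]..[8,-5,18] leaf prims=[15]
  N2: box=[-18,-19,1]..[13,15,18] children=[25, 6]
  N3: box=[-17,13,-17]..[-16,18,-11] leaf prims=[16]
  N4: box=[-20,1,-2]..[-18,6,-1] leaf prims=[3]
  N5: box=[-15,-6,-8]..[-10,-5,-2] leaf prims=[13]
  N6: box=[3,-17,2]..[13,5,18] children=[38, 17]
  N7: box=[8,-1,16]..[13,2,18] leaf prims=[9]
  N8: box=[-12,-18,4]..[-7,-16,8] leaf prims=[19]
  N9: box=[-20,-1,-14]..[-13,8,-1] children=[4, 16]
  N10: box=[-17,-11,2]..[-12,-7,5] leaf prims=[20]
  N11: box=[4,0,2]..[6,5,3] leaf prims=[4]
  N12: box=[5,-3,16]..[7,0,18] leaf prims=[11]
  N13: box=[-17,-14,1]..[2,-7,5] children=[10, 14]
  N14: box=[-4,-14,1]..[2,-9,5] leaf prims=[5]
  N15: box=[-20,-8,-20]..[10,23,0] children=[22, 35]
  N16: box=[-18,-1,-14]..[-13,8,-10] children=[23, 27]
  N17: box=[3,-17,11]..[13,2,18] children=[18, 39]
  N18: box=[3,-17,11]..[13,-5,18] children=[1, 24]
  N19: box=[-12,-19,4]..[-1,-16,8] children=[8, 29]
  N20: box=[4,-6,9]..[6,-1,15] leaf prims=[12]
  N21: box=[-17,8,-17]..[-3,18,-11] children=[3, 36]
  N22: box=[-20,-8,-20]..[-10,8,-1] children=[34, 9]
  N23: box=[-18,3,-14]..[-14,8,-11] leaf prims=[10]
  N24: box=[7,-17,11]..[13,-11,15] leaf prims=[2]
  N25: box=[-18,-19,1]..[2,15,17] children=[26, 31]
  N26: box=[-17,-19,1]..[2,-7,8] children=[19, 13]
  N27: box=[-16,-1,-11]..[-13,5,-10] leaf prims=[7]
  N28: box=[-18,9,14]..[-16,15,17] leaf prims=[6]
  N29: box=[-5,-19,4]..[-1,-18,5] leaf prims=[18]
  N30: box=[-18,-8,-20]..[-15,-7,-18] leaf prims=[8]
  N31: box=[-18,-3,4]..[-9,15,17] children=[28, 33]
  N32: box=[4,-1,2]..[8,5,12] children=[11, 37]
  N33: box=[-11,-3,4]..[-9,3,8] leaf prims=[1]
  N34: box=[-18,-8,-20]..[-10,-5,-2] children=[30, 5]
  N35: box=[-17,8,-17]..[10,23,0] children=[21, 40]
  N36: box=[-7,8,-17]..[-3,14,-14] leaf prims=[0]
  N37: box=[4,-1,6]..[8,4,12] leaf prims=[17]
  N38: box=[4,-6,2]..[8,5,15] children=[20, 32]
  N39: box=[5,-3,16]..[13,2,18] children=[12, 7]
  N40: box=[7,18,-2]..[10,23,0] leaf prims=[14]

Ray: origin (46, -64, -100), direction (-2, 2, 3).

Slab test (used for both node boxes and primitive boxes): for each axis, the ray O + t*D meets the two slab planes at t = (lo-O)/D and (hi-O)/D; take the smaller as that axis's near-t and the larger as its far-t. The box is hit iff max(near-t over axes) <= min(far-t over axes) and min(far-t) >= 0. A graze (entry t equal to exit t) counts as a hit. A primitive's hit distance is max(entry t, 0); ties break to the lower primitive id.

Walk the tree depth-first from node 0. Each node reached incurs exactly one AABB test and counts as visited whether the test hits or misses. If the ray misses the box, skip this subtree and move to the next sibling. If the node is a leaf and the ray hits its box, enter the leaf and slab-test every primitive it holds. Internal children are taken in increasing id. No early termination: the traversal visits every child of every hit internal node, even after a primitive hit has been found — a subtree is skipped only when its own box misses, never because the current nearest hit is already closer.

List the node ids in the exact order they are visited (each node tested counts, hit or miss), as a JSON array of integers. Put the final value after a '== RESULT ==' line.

Trace the traversal:
N0 x:[33/2,33] y:[45/2,87/2] z:[80/3,118/3] -> hit [80/3,33], descend [2, 15]
  N2 x:[33/2,32] y:[45/2,79/2] z:[101/3,118/3] -> miss, prune
  N15 x:[18,33] y:[28,87/2] z:[80/3,100/3] -> hit [28,33], descend [22, 35]
    N22 x:[28,33] y:[28,36] z:[80/3,33] -> hit [28,33], descend [9, 34]
      N9 x:[59/2,33] y:[63/2,36] z:[86/3,33] -> hit [63/2,33], descend [4, 16]
        N4 x:[32,33] y:[65/2,35] z:[98/3,33] -> hit [98/3,33] leaf, test {P3@t=98/3}
        N16 x:[59/2,32] y:[63/2,36] z:[86/3,30] -> miss, prune
      N34 x:[28,32] y:[28,59/2] z:[80/3,98/3] -> hit [28,59/2], descend [5, 30]
        N5 x:[28,61/2] y:[29,59/2] z:[92/3,98/3] -> miss, prune
        N30 x:[61/2,32] y:[28,57/2] z:[80/3,82/3] -> miss, prune
    N35 x:[18,63/2] y:[36,87/2] z:[83/3,100/3] -> miss, prune

Visited [0, 2, 15, 22, 9, 4, 16, 34, 5, 30, 35]. Tests: 11 box, 1 leaf. Nearest: P3.

== RESULT ==
[0, 2, 15, 22, 9, 4, 16, 34, 5, 30, 35]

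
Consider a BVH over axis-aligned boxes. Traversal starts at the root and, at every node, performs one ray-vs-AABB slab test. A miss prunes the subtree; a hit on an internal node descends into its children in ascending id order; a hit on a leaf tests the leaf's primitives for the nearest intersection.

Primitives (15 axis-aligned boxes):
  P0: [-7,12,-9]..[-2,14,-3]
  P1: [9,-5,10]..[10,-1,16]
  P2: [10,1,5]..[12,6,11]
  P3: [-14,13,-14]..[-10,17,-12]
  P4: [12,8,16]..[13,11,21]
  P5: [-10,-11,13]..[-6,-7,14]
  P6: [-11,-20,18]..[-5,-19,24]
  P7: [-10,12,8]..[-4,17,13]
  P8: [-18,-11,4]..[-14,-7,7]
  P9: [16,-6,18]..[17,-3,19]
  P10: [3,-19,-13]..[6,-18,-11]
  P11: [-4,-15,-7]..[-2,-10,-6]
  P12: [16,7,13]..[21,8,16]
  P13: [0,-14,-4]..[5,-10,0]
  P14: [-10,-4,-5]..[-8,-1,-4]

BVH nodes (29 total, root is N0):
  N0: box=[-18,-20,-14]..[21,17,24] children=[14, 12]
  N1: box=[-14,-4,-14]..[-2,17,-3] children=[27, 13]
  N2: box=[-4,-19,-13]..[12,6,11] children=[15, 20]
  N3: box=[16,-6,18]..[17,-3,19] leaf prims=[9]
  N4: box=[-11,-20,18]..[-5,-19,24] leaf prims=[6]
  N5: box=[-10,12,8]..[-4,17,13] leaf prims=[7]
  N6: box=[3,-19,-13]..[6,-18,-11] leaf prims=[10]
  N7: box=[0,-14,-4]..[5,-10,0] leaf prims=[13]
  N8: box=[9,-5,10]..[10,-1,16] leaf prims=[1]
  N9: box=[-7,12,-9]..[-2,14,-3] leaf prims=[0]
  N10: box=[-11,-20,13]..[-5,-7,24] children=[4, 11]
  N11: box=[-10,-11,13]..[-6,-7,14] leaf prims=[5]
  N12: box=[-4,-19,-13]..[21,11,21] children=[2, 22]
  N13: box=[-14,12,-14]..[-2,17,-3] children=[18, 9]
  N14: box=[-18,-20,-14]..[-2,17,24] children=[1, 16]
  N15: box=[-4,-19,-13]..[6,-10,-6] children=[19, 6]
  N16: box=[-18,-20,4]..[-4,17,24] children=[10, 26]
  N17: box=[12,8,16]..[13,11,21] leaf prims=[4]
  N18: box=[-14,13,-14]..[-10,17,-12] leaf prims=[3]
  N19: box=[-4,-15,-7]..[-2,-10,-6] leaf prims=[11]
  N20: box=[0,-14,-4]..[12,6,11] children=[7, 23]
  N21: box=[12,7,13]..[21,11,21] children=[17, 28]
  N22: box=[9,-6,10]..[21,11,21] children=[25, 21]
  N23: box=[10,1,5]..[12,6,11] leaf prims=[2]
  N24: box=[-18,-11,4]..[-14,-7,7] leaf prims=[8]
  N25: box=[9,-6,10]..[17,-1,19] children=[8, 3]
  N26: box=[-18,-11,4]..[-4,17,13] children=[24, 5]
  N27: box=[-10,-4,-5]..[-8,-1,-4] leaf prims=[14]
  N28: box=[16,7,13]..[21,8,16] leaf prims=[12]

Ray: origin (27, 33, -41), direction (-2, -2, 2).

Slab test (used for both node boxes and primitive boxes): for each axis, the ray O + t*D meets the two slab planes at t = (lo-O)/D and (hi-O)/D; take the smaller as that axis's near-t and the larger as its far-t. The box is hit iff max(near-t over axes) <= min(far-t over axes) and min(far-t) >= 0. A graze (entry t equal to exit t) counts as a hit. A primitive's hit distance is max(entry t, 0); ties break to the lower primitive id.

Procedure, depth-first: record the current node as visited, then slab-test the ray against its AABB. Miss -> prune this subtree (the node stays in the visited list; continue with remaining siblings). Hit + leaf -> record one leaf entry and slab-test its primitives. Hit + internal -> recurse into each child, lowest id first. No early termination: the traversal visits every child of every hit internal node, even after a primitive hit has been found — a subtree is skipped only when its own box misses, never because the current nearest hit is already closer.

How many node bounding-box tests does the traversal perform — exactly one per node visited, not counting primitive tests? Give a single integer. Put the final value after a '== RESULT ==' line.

Traverse from the root:
N0 x:[3,45/2] y:[8,53/2] z:[27/2,65/2] -> hit [27/2,45/2], descend [12, 14]
  N12 x:[3,31/2] y:[11,26] z:[14,31] -> hit [14,31/2], descend [2, 22]
    N2 x:[15/2,31/2] y:[27/2,26] z:[14,26] -> hit [14,31/2], descend [15, 20]
      N15 x:[21/2,31/2] y:[43/2,26] z:[14,35/2] -> miss, prune
      N20 x:[15/2,27/2] y:[27/2,47/2] z:[37/2,26] -> miss, prune
    N22 x:[3,9] y:[11,39/2] z:[51/2,31] -> miss, prune
  N14 x:[29/2,45/2] y:[8,53/2] z:[27/2,65/2] -> hit [29/2,45/2], descend [1, 16]
    N1 x:[29/2,41/2] y:[8,37/2] z:[27/2,19] -> hit [29/2,37/2], descend [13, 27]
      N13 x:[29/2,41/2] y:[8,21/2] z:[27/2,19] -> miss, prune
      N27 x:[35/2,37/2] y:[17,37/2] z:[18,37/2] -> hit [18,37/2] leaf, test {P14@t=18}
    N16 x:[31/2,45/2] y:[8,53/2] z:[45/2,65/2] -> hit [45/2,45/2], descend [10, 26]
      N10 x:[16,19] y:[20,53/2] z:[27,65/2] -> miss, prune
      N26 x:[31/2,45/2] y:[8,22] z:[45/2,27] -> miss, prune

Summary -> nodes [0, 12, 2, 15, 20, 22, 14, 1, 13, 27, 16, 10, 26]; box-tests=13; leaf-entries=1; first=P14

== RESULT ==
13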